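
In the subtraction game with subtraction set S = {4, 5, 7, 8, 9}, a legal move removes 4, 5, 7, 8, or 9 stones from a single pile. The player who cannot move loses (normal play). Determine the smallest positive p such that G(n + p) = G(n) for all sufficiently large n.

G(0) = 0
G(1) = mex{} = 0
G(2) = mex{} = 0
G(3) = mex{} = 0
G(4) = mex{0} = 1
G(5) = mex{0,0} = 1
G(6) = mex{0,0} = 1
G(7) = mex{0,0,0} = 1
G(8) = mex{1,0,0,0} = 2
G(9) = mex{1,1,0,0,0} = 2
G(10) = mex{1,1,0,0,0} = 2
G(11) = mex{1,1,1,0,0} = 2
G(12) = mex{2,1,1,1,0} = 3
G(13) = mex{2,2,1,1,1} = 0
G(14) = mex{2,2,1,1,1} = 0
G(15) = mex{2,2,2,1,1} = 0
G(16) = mex{3,2,2,2,1} = 0
G(17) = mex{0,3,2,2,2} = 1
G(18) = mex{0,0,2,2,2} = 1
G(19) = mex{0,0,3,2,2} = 1
G(20) = mex{0,0,0,3,2} = 1
G(21) = mex{1,0,0,0,3} = 2
G(22) = mex{1,1,0,0,0} = 2
G(23) = mex{1,1,0,0,0} = 2
G(24) = mex{1,1,1,0,0} = 2
G(25) = mex{2,1,1,1,0} = 3
G(26) = mex{2,2,1,1,1} = 0
G(27) = mex{2,2,1,1,1} = 0
G(n+13) = G(n) holds for n = 0,…,8 (a full window of length max(S) = 9), so the sequence is purely periodic with period 13.

13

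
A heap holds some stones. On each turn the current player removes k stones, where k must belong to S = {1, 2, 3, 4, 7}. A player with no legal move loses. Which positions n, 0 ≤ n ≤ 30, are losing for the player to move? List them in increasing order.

n :  0  1  2  3  4  5  6  7  8  9 10 11 12 13 14 15 16 17 18 19 20 21 22 23 24 25 26 27 28 29 30
G :  0  1  2  3  4  0  1  2  3  4  0  1  2  3  4  0  1  2  3  4  0  1  2  3  4  0  1  2  3  4  0
P-positions are exactly the n with G(n) = 0.

0, 5, 10, 15, 20, 25, 30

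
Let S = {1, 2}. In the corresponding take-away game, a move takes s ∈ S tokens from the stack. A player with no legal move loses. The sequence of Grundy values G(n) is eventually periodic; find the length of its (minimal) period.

G(0) = 0
G(1) = mex{0} = 1
G(2) = mex{1,0} = 2
G(3) = mex{2,1} = 0
G(4) = mex{0,2} = 1
G(5) = mex{1,0} = 2
G(6) = mex{2,1} = 0
G(7) = mex{0,2} = 1
G(8) = mex{1,0} = 2
G(9) = mex{2,1} = 0
G(10) = mex{0,2} = 1
G(11) = mex{1,0} = 2
G(12) = mex{2,1} = 0
G(13) = mex{0,2} = 1
G(14) = mex{1,0} = 2
G(n+3) = G(n) holds for n = 0,…,1 (a full window of length max(S) = 2), so the sequence is purely periodic with period 3.

3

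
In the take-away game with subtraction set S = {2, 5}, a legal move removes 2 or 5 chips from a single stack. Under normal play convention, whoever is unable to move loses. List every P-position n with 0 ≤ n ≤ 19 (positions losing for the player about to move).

n :  0  1  2  3  4  5  6  7  8  9 10 11 12 13 14 15 16 17 18 19
G :  0  0  1  1  0  2  1  0  0  1  1  0  2  1  0  0  1  1  0  2
P-positions are exactly the n with G(n) = 0.

0, 1, 4, 7, 8, 11, 14, 15, 18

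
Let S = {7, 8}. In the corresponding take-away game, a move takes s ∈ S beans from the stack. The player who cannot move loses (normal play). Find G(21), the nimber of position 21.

0

n :  0  1  2  3  4  5  6  7  8  9 10 11 12 13 14 15 16 17 18 19 20 21
G :  0  0  0  0  0  0  0  1  1  1  1  1  1  1  2  0  0  0  0  0  0  0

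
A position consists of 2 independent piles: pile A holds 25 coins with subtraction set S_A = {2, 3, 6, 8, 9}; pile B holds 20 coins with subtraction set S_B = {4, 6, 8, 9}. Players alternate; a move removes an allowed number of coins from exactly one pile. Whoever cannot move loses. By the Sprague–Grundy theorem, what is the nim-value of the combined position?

3

Pile A, S = {2, 3, 6, 8, 9}:
G(0) = 0
G(1) = mex{} = 0
G(2) = mex{0} = 1
G(3) = mex{0,0} = 1
G(4) = mex{1,0} = 2
G(5) = mex{1,1} = 0
G(6) = mex{2,1,0} = 3
G(7) = mex{0,2,0} = 1
G(8) = mex{3,0,1,0} = 2
G(9) = mex{1,3,1,0,0} = 2
G(10) = mex{2,1,2,1,0} = 3
G(11) = mex{2,2,0,1,1} = 3
G(12) = mex{3,2,3,2,1} = 0
G(13) = mex{3,3,1,0,2} = 4
G(14) = mex{0,3,2,3,0} = 1
G(15) = mex{4,0,2,1,3} = 5
G(16) = mex{1,4,3,2,1} = 0
G(17) = mex{5,1,3,2,2} = 0
G(18) = mex{0,5,0,3,2} = 1
G(19) = mex{0,0,4,3,3} = 1
G(20) = mex{1,0,1,0,3} = 2
G(21) = mex{1,1,5,4,0} = 2
G(22) = mex{2,1,0,1,4} = 3
G(23) = mex{2,2,0,5,1} = 3
G(24) = mex{3,2,1,0,5} = 4
G(25) = mex{3,3,1,0,0} = 2
G_A(25) = 2.
Pile B, S = {4, 6, 8, 9}:
n :  0  1  2  3  4  5  6  7  8  9 10 11 12 13 14 15 16 17 18 19 20
G :  0  0  0  0  1  1  1  1  2  2  2  2  3  0  0  0  0  1  1  1  1
G_B(20) = 1.
Combined Grundy value = 2 ⊕ 1 = 3.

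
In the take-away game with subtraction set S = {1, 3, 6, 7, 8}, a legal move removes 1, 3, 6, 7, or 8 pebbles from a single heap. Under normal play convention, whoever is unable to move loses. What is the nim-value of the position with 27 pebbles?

1

G(0) = 0
G(1) = mex{0} = 1
G(2) = mex{1} = 0
G(3) = mex{0,0} = 1
G(4) = mex{1,1} = 0
G(5) = mex{0,0} = 1
G(6) = mex{1,1,0} = 2
G(7) = mex{2,0,1,0} = 3
G(8) = mex{3,1,0,1,0} = 2
G(9) = mex{2,2,1,0,1} = 3
G(10) = mex{3,3,0,1,0} = 2
G(11) = mex{2,2,1,0,1} = 3
G(12) = mex{3,3,2,1,0} = 4
G(13) = mex{4,2,3,2,1} = 0
G(14) = mex{0,3,2,3,2} = 1
G(15) = mex{1,4,3,2,3} = 0
G(16) = mex{0,0,2,3,2} = 1
G(17) = mex{1,1,3,2,3} = 0
G(18) = mex{0,0,4,3,2} = 1
G(19) = mex{1,1,0,4,3} = 2
G(20) = mex{2,0,1,0,4} = 3
G(21) = mex{3,1,0,1,0} = 2
G(22) = mex{2,2,1,0,1} = 3
G(23) = mex{3,3,0,1,0} = 2
G(24) = mex{2,2,1,0,1} = 3
G(25) = mex{3,3,2,1,0} = 4
G(26) = mex{4,2,3,2,1} = 0
G(27) = mex{0,3,2,3,2} = 1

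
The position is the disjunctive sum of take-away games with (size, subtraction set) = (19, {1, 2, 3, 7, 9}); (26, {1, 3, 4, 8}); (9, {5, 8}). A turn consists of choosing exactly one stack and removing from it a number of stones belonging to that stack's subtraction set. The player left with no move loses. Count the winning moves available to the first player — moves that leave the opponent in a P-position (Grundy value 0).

6

Stack A, S = {1, 2, 3, 7, 9}:
n :  0  1  2  3  4  5  6  7  8  9 10 11 12 13 14 15 16 17 18 19
G :  0  1  2  3  0  1  2  3  0  1  2  3  0  1  2  3  0  1  2  3
G_A(19) = 3.
Stack B, S = {1, 3, 4, 8}:
n :  0  1  2  3  4  5  6  7  8  9 10 11 12 13 14 15 16 17 18 19 20 21 22 23 24 25 26
G :  0  1  0  1  2  3  2  0  1  0  1  2  3  2  0  1  0  1  2  3  2  0  1  0  1  2  3
G_B(26) = 3.
Stack C, S = {5, 8}:
G(0) = 0
G(1) = mex{} = 0
G(2) = mex{} = 0
G(3) = mex{} = 0
G(4) = mex{} = 0
G(5) = mex{0} = 1
G(6) = mex{0} = 1
G(7) = mex{0} = 1
G(8) = mex{0,0} = 1
G(9) = mex{0,0} = 1
G_C(9) = 1.
Combined Grundy value = 3 ⊕ 3 ⊕ 1 = 1.
A winning move leaves total XOR = 0, i.e. changes one component's Grundy value g to g ⊕ X where X is the current total.
Stack A: need g' = 3⊕1 = 2. Options: 19−1→G=2, 19−2→G=1, 19−3→G=0, 19−7→G=0, 19−9→G=2. Hits: 2.
Stack B: need g' = 3⊕1 = 2. Options: 26−1→G=2, 26−3→G=0, 26−4→G=1, 26−8→G=2. Hits: 2.
Stack C: need g' = 1⊕1 = 0. Options: 9−5→G=0, 9−8→G=0. Hits: 2.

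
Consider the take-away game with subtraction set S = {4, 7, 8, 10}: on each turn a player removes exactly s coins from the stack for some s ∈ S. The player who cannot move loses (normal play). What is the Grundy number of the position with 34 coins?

1

G(0) = 0
G(1) = mex{} = 0
G(2) = mex{} = 0
G(3) = mex{} = 0
G(4) = mex{0} = 1
G(5) = mex{0} = 1
G(6) = mex{0} = 1
G(7) = mex{0,0} = 1
G(8) = mex{1,0,0} = 2
G(9) = mex{1,0,0} = 2
G(10) = mex{1,0,0,0} = 2
G(11) = mex{1,1,0,0} = 2
G(12) = mex{2,1,1,0} = 3
G(13) = mex{2,1,1,0} = 3
G(14) = mex{2,1,1,1} = 0
G(15) = mex{2,2,1,1} = 0
G(16) = mex{3,2,2,1} = 0
G(17) = mex{3,2,2,1} = 0
G(18) = mex{0,2,2,2} = 1
G(19) = mex{0,3,2,2} = 1
G(20) = mex{0,3,3,2} = 1
G(21) = mex{0,0,3,2} = 1
G(22) = mex{1,0,0,3} = 2
G(23) = mex{1,0,0,3} = 2
G(24) = mex{1,0,0,0} = 2
G(25) = mex{1,1,0,0} = 2
G(26) = mex{2,1,1,0} = 3
G(27) = mex{2,1,1,0} = 3
G(28) = mex{2,1,1,1} = 0
G(29) = mex{2,2,1,1} = 0
G(30) = mex{3,2,2,1} = 0
G(31) = mex{3,2,2,1} = 0
G(32) = mex{0,2,2,2} = 1
G(33) = mex{0,3,2,2} = 1
G(34) = mex{0,3,3,2} = 1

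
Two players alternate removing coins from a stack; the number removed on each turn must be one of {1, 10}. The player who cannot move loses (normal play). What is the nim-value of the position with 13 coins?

G(0) = 0
G(1) = mex{0} = 1
G(2) = mex{1} = 0
G(3) = mex{0} = 1
G(4) = mex{1} = 0
G(5) = mex{0} = 1
G(6) = mex{1} = 0
G(7) = mex{0} = 1
G(8) = mex{1} = 0
G(9) = mex{0} = 1
G(10) = mex{1,0} = 2
G(11) = mex{2,1} = 0
G(12) = mex{0,0} = 1
G(13) = mex{1,1} = 0

0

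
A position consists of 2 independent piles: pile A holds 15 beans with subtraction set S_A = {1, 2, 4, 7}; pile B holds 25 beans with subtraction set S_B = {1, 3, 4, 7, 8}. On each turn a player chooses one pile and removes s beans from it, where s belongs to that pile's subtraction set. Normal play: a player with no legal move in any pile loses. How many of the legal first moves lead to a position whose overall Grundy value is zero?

Pile A, S = {1, 2, 4, 7}:
n :  0  1  2  3  4  5  6  7  8  9 10 11 12 13 14 15
G :  0  1  2  0  1  2  0  1  2  0  1  2  0  1  2  0
G_A(15) = 0.
Pile B, S = {1, 3, 4, 7, 8}:
n :  0  1  2  3  4  5  6  7  8  9 10 11 12 13 14 15 16 17 18 19 20 21 22 23 24 25
G :  0  1  0  1  2  3  2  3  4  5  4  0  1  0  1  2  3  2  3  4  5  4  0  1  0  1
G_B(25) = 1.
Combined Grundy value = 0 ⊕ 1 = 1.
A winning move leaves total XOR = 0, i.e. changes one component's Grundy value g to g ⊕ X where X is the current total.
Pile A: need g' = 0⊕1 = 1. Options: 15−1→G=2, 15−2→G=1, 15−4→G=2, 15−7→G=2. Hits: 1.
Pile B: need g' = 1⊕1 = 0. Options: 25−1→G=0, 25−3→G=0, 25−4→G=4, 25−7→G=3, 25−8→G=2. Hits: 2.

3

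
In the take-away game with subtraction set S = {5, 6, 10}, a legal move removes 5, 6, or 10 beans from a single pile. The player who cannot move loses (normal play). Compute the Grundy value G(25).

n :  0  1  2  3  4  5  6  7  8  9 10 11 12 13 14 15 16 17 18 19 20 21 22 23 24 25
G :  0  0  0  0  0  1  1  1  1  1  2  2  2  2  2  0  0  0  0  0  1  1  1  1  1  2

2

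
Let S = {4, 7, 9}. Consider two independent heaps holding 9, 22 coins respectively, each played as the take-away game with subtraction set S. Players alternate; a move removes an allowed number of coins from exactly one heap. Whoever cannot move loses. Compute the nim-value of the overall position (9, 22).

0

All heaps use S = {4, 7, 9}:
G(0) = 0
G(1) = mex{} = 0
G(2) = mex{} = 0
G(3) = mex{} = 0
G(4) = mex{0} = 1
G(5) = mex{0} = 1
G(6) = mex{0} = 1
G(7) = mex{0,0} = 1
G(8) = mex{1,0} = 2
G(9) = mex{1,0,0} = 2
G(10) = mex{1,0,0} = 2
G(11) = mex{1,1,0} = 2
G(12) = mex{2,1,0} = 3
G(13) = mex{2,1,1} = 0
G(14) = mex{2,1,1} = 0
G(15) = mex{2,2,1} = 0
G(16) = mex{3,2,1} = 0
G(17) = mex{0,2,2} = 1
G(18) = mex{0,2,2} = 1
G(19) = mex{0,3,2} = 1
G(20) = mex{0,0,2} = 1
G(21) = mex{1,0,3} = 2
G(22) = mex{1,0,0} = 2
Heap A: G(9) = 2.
Heap B: G(22) = 2.
Combined Grundy value = 2 ⊕ 2 = 0.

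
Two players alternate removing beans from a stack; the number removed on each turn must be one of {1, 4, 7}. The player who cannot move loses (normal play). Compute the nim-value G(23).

G(0) = 0
G(1) = mex{0} = 1
G(2) = mex{1} = 0
G(3) = mex{0} = 1
G(4) = mex{1,0} = 2
G(5) = mex{2,1} = 0
G(6) = mex{0,0} = 1
G(7) = mex{1,1,0} = 2
G(8) = mex{2,2,1} = 0
G(9) = mex{0,0,0} = 1
G(10) = mex{1,1,1} = 0
G(11) = mex{0,2,2} = 1
G(12) = mex{1,0,0} = 2
G(13) = mex{2,1,1} = 0
G(14) = mex{0,0,2} = 1
G(15) = mex{1,1,0} = 2
G(16) = mex{2,2,1} = 0
G(17) = mex{0,0,0} = 1
G(18) = mex{1,1,1} = 0
G(19) = mex{0,2,2} = 1
G(20) = mex{1,0,0} = 2
G(21) = mex{2,1,1} = 0
G(22) = mex{0,0,2} = 1
G(23) = mex{1,1,0} = 2

2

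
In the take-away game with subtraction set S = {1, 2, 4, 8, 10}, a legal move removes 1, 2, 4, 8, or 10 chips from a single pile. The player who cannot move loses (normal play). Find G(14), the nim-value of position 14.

n :  0  1  2  3  4  5  6  7  8  9 10 11 12 13 14
G :  0  1  2  0  1  2  0  1  2  0  1  2  0  1  2

2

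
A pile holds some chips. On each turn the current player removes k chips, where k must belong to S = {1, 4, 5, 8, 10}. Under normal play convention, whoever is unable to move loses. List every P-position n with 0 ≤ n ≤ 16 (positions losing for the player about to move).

G(0) = 0
G(1) = mex{0} = 1
G(2) = mex{1} = 0
G(3) = mex{0} = 1
G(4) = mex{1,0} = 2
G(5) = mex{2,1,0} = 3
G(6) = mex{3,0,1} = 2
G(7) = mex{2,1,0} = 3
G(8) = mex{3,2,1,0} = 4
G(9) = mex{4,3,2,1} = 0
G(10) = mex{0,2,3,0,0} = 1
G(11) = mex{1,3,2,1,1} = 0
G(12) = mex{0,4,3,2,0} = 1
G(13) = mex{1,0,4,3,1} = 2
G(14) = mex{2,1,0,2,2} = 3
G(15) = mex{3,0,1,3,3} = 2
G(16) = mex{2,1,0,4,2} = 3
P-positions are exactly the n with G(n) = 0.

0, 2, 9, 11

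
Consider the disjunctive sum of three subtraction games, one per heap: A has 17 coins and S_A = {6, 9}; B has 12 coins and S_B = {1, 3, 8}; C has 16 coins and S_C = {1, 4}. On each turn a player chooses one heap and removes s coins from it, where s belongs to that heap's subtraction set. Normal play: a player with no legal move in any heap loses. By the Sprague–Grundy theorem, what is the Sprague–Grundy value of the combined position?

Heap A, S = {6, 9}:
G(0) = 0
G(1) = mex{} = 0
G(2) = mex{} = 0
G(3) = mex{} = 0
G(4) = mex{} = 0
G(5) = mex{} = 0
G(6) = mex{0} = 1
G(7) = mex{0} = 1
G(8) = mex{0} = 1
G(9) = mex{0,0} = 1
G(10) = mex{0,0} = 1
G(11) = mex{0,0} = 1
G(12) = mex{1,0} = 2
G(13) = mex{1,0} = 2
G(14) = mex{1,0} = 2
G(15) = mex{1,1} = 0
G(16) = mex{1,1} = 0
G(17) = mex{1,1} = 0
G_A(17) = 0.
Heap B, S = {1, 3, 8}:
n :  0  1  2  3  4  5  6  7  8  9 10 11 12
G :  0  1  0  1  0  1  0  1  2  3  2  0  1
G_B(12) = 1.
Heap C, S = {1, 4}:
G(0) = 0
G(1) = mex{0} = 1
G(2) = mex{1} = 0
G(3) = mex{0} = 1
G(4) = mex{1,0} = 2
G(5) = mex{2,1} = 0
G(6) = mex{0,0} = 1
G(7) = mex{1,1} = 0
G(8) = mex{0,2} = 1
G(9) = mex{1,0} = 2
G(10) = mex{2,1} = 0
G(11) = mex{0,0} = 1
G(12) = mex{1,1} = 0
G(13) = mex{0,2} = 1
G(14) = mex{1,0} = 2
G(15) = mex{2,1} = 0
G(16) = mex{0,0} = 1
G_C(16) = 1.
Combined Grundy value = 0 ⊕ 1 ⊕ 1 = 0.

0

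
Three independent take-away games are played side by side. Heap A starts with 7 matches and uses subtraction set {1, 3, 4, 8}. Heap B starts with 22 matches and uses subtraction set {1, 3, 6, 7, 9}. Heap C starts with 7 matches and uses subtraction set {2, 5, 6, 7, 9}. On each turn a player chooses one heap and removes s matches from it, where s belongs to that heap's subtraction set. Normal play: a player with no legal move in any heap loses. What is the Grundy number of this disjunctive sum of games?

1

Heap A, S = {1, 3, 4, 8}:
G(0) = 0
G(1) = mex{0} = 1
G(2) = mex{1} = 0
G(3) = mex{0,0} = 1
G(4) = mex{1,1,0} = 2
G(5) = mex{2,0,1} = 3
G(6) = mex{3,1,0} = 2
G(7) = mex{2,2,1} = 0
G_A(7) = 0.
Heap B, S = {1, 3, 6, 7, 9}:
n :  0  1  2  3  4  5  6  7  8  9 10 11 12 13 14 15 16 17 18 19 20 21 22
G :  0  1  0  1  0  1  2  3  2  3  2  3  0  1  0  1  0  1  2  3  2  3  2
G_B(22) = 2.
Heap C, S = {2, 5, 6, 7, 9}:
n : 0 1 2 3 4 5 6 7
G : 0 0 1 1 0 2 1 3
G_C(7) = 3.
Combined Grundy value = 0 ⊕ 2 ⊕ 3 = 1.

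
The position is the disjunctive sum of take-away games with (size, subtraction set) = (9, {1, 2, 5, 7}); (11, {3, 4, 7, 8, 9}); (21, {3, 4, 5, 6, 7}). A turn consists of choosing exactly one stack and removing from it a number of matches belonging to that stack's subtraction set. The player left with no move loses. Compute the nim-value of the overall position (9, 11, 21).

Stack A, S = {1, 2, 5, 7}:
G(0) = 0
G(1) = mex{0} = 1
G(2) = mex{1,0} = 2
G(3) = mex{2,1} = 0
G(4) = mex{0,2} = 1
G(5) = mex{1,0,0} = 2
G(6) = mex{2,1,1} = 0
G(7) = mex{0,2,2,0} = 1
G(8) = mex{1,0,0,1} = 2
G(9) = mex{2,1,1,2} = 0
G_A(9) = 0.
Stack B, S = {3, 4, 7, 8, 9}:
G(0) = 0
G(1) = mex{} = 0
G(2) = mex{} = 0
G(3) = mex{0} = 1
G(4) = mex{0,0} = 1
G(5) = mex{0,0} = 1
G(6) = mex{1,0} = 2
G(7) = mex{1,1,0} = 2
G(8) = mex{1,1,0,0} = 2
G(9) = mex{2,1,0,0,0} = 3
G(10) = mex{2,2,1,0,0} = 3
G(11) = mex{2,2,1,1,0} = 3
G_B(11) = 3.
Stack C, S = {3, 4, 5, 6, 7}:
G(0) = 0
G(1) = mex{} = 0
G(2) = mex{} = 0
G(3) = mex{0} = 1
G(4) = mex{0,0} = 1
G(5) = mex{0,0,0} = 1
G(6) = mex{1,0,0,0} = 2
G(7) = mex{1,1,0,0,0} = 2
G(8) = mex{1,1,1,0,0} = 2
G(9) = mex{2,1,1,1,0} = 3
G(10) = mex{2,2,1,1,1} = 0
G(11) = mex{2,2,2,1,1} = 0
G(12) = mex{3,2,2,2,1} = 0
G(13) = mex{0,3,2,2,2} = 1
G(14) = mex{0,0,3,2,2} = 1
G(15) = mex{0,0,0,3,2} = 1
G(16) = mex{1,0,0,0,3} = 2
G(17) = mex{1,1,0,0,0} = 2
G(18) = mex{1,1,1,0,0} = 2
G(19) = mex{2,1,1,1,0} = 3
G(20) = mex{2,2,1,1,1} = 0
G(21) = mex{2,2,2,1,1} = 0
G_C(21) = 0.
Combined Grundy value = 0 ⊕ 3 ⊕ 0 = 3.

3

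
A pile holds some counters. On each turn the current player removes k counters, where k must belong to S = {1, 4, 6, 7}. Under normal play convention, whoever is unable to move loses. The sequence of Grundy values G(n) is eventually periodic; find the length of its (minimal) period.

n :  0  1  2  3  4  5  6  7  8  9 10 11 12 13 14 15 16 17 18 19 20 21 22 23 24 25 26 27
G :  0  1  0  1  2  0  1  2  3  2  0  1  2  0  1  0  1  2  0  1  2  3  2  0  1  2  0  1
G(n+13) = G(n) holds for n = 0,…,6 (a full window of length max(S) = 7), so the sequence is purely periodic with period 13.

13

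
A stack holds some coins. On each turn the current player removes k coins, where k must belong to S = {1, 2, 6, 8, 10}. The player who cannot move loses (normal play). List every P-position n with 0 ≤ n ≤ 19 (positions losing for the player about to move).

G(0) = 0
G(1) = mex{0} = 1
G(2) = mex{1,0} = 2
G(3) = mex{2,1} = 0
G(4) = mex{0,2} = 1
G(5) = mex{1,0} = 2
G(6) = mex{2,1,0} = 3
G(7) = mex{3,2,1} = 0
G(8) = mex{0,3,2,0} = 1
G(9) = mex{1,0,0,1} = 2
G(10) = mex{2,1,1,2,0} = 3
G(11) = mex{3,2,2,0,1} = 4
G(12) = mex{4,3,3,1,2} = 0
G(13) = mex{0,4,0,2,0} = 1
G(14) = mex{1,0,1,3,1} = 2
G(15) = mex{2,1,2,0,2} = 3
G(16) = mex{3,2,3,1,3} = 0
G(17) = mex{0,3,4,2,0} = 1
G(18) = mex{1,0,0,3,1} = 2
G(19) = mex{2,1,1,4,2} = 0
P-positions are exactly the n with G(n) = 0.

0, 3, 7, 12, 16, 19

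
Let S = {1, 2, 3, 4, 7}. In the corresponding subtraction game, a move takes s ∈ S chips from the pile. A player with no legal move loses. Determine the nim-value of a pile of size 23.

3

n :  0  1  2  3  4  5  6  7  8  9 10 11 12 13 14 15 16 17 18 19 20 21 22 23
G :  0  1  2  3  4  0  1  2  3  4  0  1  2  3  4  0  1  2  3  4  0  1  2  3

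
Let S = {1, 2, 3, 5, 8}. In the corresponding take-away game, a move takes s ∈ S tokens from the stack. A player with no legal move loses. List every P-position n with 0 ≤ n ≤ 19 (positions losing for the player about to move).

0, 4, 10, 14

G(0) = 0
G(1) = mex{0} = 1
G(2) = mex{1,0} = 2
G(3) = mex{2,1,0} = 3
G(4) = mex{3,2,1} = 0
G(5) = mex{0,3,2,0} = 1
G(6) = mex{1,0,3,1} = 2
G(7) = mex{2,1,0,2} = 3
G(8) = mex{3,2,1,3,0} = 4
G(9) = mex{4,3,2,0,1} = 5
G(10) = mex{5,4,3,1,2} = 0
G(11) = mex{0,5,4,2,3} = 1
G(12) = mex{1,0,5,3,0} = 2
G(13) = mex{2,1,0,4,1} = 3
G(14) = mex{3,2,1,5,2} = 0
G(15) = mex{0,3,2,0,3} = 1
G(16) = mex{1,0,3,1,4} = 2
G(17) = mex{2,1,0,2,5} = 3
G(18) = mex{3,2,1,3,0} = 4
G(19) = mex{4,3,2,0,1} = 5
P-positions are exactly the n with G(n) = 0.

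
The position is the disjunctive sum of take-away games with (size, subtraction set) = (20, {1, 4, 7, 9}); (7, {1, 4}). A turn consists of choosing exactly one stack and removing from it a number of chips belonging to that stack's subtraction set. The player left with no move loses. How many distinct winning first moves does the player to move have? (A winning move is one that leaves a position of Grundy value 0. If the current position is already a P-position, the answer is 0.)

Stack A, S = {1, 4, 7, 9}:
n :  0  1  2  3  4  5  6  7  8  9 10 11 12 13 14 15 16 17 18 19 20
G :  0  1  0  1  2  0  1  2  0  1  0  1  2  0  1  2  0  1  0  1  2
G_A(20) = 2.
Stack B, S = {1, 4}:
G(0) = 0
G(1) = mex{0} = 1
G(2) = mex{1} = 0
G(3) = mex{0} = 1
G(4) = mex{1,0} = 2
G(5) = mex{2,1} = 0
G(6) = mex{0,0} = 1
G(7) = mex{1,1} = 0
G_B(7) = 0.
Combined Grundy value = 2 ⊕ 0 = 2.
A winning move leaves total XOR = 0, i.e. changes one component's Grundy value g to g ⊕ X where X is the current total.
Stack A: need g' = 2⊕2 = 0. Options: 20−1→G=1, 20−4→G=0, 20−7→G=0, 20−9→G=1. Hits: 2.
Stack B: need g' = 0⊕2 = 2. Options: 7−1→G=1, 7−4→G=1. Hits: 0.

2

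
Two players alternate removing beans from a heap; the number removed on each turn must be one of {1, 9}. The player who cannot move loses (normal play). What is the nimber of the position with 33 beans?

1

G(0) = 0
G(1) = mex{0} = 1
G(2) = mex{1} = 0
G(3) = mex{0} = 1
G(4) = mex{1} = 0
G(5) = mex{0} = 1
G(6) = mex{1} = 0
G(7) = mex{0} = 1
G(8) = mex{1} = 0
G(9) = mex{0,0} = 1
G(10) = mex{1,1} = 0
G(11) = mex{0,0} = 1
G(12) = mex{1,1} = 0
G(13) = mex{0,0} = 1
G(14) = mex{1,1} = 0
G(15) = mex{0,0} = 1
G(16) = mex{1,1} = 0
G(17) = mex{0,0} = 1
G(18) = mex{1,1} = 0
G(19) = mex{0,0} = 1
G(20) = mex{1,1} = 0
G(21) = mex{0,0} = 1
G(22) = mex{1,1} = 0
G(23) = mex{0,0} = 1
G(24) = mex{1,1} = 0
G(25) = mex{0,0} = 1
G(26) = mex{1,1} = 0
G(27) = mex{0,0} = 1
G(28) = mex{1,1} = 0
G(29) = mex{0,0} = 1
G(30) = mex{1,1} = 0
G(31) = mex{0,0} = 1
G(32) = mex{1,1} = 0
G(33) = mex{0,0} = 1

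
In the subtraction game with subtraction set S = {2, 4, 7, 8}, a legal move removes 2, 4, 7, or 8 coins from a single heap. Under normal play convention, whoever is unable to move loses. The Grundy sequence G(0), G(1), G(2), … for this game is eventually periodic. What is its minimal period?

11

n :  0  1  2  3  4  5  6  7  8  9 10 11 12 13 14 15 16 17 18 19 20 21 22 23
G :  0  0  1  1  2  2  0  3  1  4  2  0  0  1  1  2  2  0  3  1  4  2  0  0
G(n+11) = G(n) holds for n = 0,…,7 (a full window of length max(S) = 8), so the sequence is purely periodic with period 11.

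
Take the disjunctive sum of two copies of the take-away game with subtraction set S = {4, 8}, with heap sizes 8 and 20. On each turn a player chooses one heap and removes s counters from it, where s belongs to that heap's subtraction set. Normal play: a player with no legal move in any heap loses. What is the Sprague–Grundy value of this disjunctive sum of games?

All heaps use S = {4, 8}:
G(0) = 0
G(1) = mex{} = 0
G(2) = mex{} = 0
G(3) = mex{} = 0
G(4) = mex{0} = 1
G(5) = mex{0} = 1
G(6) = mex{0} = 1
G(7) = mex{0} = 1
G(8) = mex{1,0} = 2
G(9) = mex{1,0} = 2
G(10) = mex{1,0} = 2
G(11) = mex{1,0} = 2
G(12) = mex{2,1} = 0
G(13) = mex{2,1} = 0
G(14) = mex{2,1} = 0
G(15) = mex{2,1} = 0
G(16) = mex{0,2} = 1
G(17) = mex{0,2} = 1
G(18) = mex{0,2} = 1
G(19) = mex{0,2} = 1
G(20) = mex{1,0} = 2
Heap A: G(8) = 2.
Heap B: G(20) = 2.
Combined Grundy value = 2 ⊕ 2 = 0.

0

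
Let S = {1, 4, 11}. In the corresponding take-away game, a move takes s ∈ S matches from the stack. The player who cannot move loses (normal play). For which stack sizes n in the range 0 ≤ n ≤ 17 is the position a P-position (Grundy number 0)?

G(0) = 0
G(1) = mex{0} = 1
G(2) = mex{1} = 0
G(3) = mex{0} = 1
G(4) = mex{1,0} = 2
G(5) = mex{2,1} = 0
G(6) = mex{0,0} = 1
G(7) = mex{1,1} = 0
G(8) = mex{0,2} = 1
G(9) = mex{1,0} = 2
G(10) = mex{2,1} = 0
G(11) = mex{0,0,0} = 1
G(12) = mex{1,1,1} = 0
G(13) = mex{0,2,0} = 1
G(14) = mex{1,0,1} = 2
G(15) = mex{2,1,2} = 0
G(16) = mex{0,0,0} = 1
G(17) = mex{1,1,1} = 0
P-positions are exactly the n with G(n) = 0.

0, 2, 5, 7, 10, 12, 15, 17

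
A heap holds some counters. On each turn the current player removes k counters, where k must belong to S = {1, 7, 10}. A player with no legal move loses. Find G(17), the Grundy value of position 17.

0

n :  0  1  2  3  4  5  6  7  8  9 10 11 12 13 14 15 16 17
G :  0  1  0  1  0  1  0  1  0  1  2  3  2  3  2  3  2  0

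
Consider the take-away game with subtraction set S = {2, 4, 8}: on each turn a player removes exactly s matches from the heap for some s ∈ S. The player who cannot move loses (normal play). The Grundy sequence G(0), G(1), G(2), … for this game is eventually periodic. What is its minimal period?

n :  0  1  2  3  4  5  6  7  8  9 10 11 12 13 14 15
G :  0  0  1  1  2  2  0  0  1  1  2  2  0  0  1  1
G(n+6) = G(n) holds for n = 0,…,7 (a full window of length max(S) = 8), so the sequence is purely periodic with period 6.

6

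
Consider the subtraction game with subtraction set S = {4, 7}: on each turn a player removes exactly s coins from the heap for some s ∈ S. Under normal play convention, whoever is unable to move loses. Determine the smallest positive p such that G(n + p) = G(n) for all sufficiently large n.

11

G(0) = 0
G(1) = mex{} = 0
G(2) = mex{} = 0
G(3) = mex{} = 0
G(4) = mex{0} = 1
G(5) = mex{0} = 1
G(6) = mex{0} = 1
G(7) = mex{0,0} = 1
G(8) = mex{1,0} = 2
G(9) = mex{1,0} = 2
G(10) = mex{1,0} = 2
G(11) = mex{1,1} = 0
G(12) = mex{2,1} = 0
G(13) = mex{2,1} = 0
G(14) = mex{2,1} = 0
G(15) = mex{0,2} = 1
G(16) = mex{0,2} = 1
G(17) = mex{0,2} = 1
G(18) = mex{0,0} = 1
G(19) = mex{1,0} = 2
G(20) = mex{1,0} = 2
G(21) = mex{1,0} = 2
G(22) = mex{1,1} = 0
G(23) = mex{2,1} = 0
G(n+11) = G(n) holds for n = 0,…,6 (a full window of length max(S) = 7), so the sequence is purely periodic with period 11.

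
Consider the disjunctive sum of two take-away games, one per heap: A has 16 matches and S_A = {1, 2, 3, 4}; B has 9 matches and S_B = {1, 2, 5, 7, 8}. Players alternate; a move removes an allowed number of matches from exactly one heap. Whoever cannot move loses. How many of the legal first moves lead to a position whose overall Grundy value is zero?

4

Heap A, S = {1, 2, 3, 4}:
n :  0  1  2  3  4  5  6  7  8  9 10 11 12 13 14 15 16
G :  0  1  2  3  4  0  1  2  3  4  0  1  2  3  4  0  1
G_A(16) = 1.
Heap B, S = {1, 2, 5, 7, 8}:
n : 0 1 2 3 4 5 6 7 8 9
G : 0 1 2 0 1 2 0 1 2 0
G_B(9) = 0.
Combined Grundy value = 1 ⊕ 0 = 1.
A winning move leaves total XOR = 0, i.e. changes one component's Grundy value g to g ⊕ X where X is the current total.
Heap A: need g' = 1⊕1 = 0. Options: 16−1→G=0, 16−2→G=4, 16−3→G=3, 16−4→G=2. Hits: 1.
Heap B: need g' = 0⊕1 = 1. Options: 9−1→G=2, 9−2→G=1, 9−5→G=1, 9−7→G=2, 9−8→G=1. Hits: 3.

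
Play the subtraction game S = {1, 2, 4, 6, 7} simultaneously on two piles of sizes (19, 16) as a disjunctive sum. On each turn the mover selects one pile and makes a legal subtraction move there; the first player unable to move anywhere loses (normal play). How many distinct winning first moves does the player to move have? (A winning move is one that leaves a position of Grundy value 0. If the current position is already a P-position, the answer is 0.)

0

All piles use S = {1, 2, 4, 6, 7}:
G(0) = 0
G(1) = mex{0} = 1
G(2) = mex{1,0} = 2
G(3) = mex{2,1} = 0
G(4) = mex{0,2,0} = 1
G(5) = mex{1,0,1} = 2
G(6) = mex{2,1,2,0} = 3
G(7) = mex{3,2,0,1,0} = 4
G(8) = mex{4,3,1,2,1} = 0
G(9) = mex{0,4,2,0,2} = 1
G(10) = mex{1,0,3,1,0} = 2
G(11) = mex{2,1,4,2,1} = 0
G(12) = mex{0,2,0,3,2} = 1
G(13) = mex{1,0,1,4,3} = 2
G(14) = mex{2,1,2,0,4} = 3
G(15) = mex{3,2,0,1,0} = 4
G(16) = mex{4,3,1,2,1} = 0
G(17) = mex{0,4,2,0,2} = 1
G(18) = mex{1,0,3,1,0} = 2
G(19) = mex{2,1,4,2,1} = 0
Pile A: G(19) = 0.
Pile B: G(16) = 0.
Combined Grundy value = 0 ⊕ 0 = 0.
A winning move leaves total XOR = 0, i.e. changes one component's Grundy value g to g ⊕ X where X is the current total.
Pile A: target g' = 0⊕0 = 0, but every legal move changes the Grundy value (mex property), so 0 moves.
Pile B: target g' = 0⊕0 = 0, but every legal move changes the Grundy value (mex property), so 0 moves.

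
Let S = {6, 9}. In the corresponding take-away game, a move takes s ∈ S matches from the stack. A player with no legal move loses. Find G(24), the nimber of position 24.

n :  0  1  2  3  4  5  6  7  8  9 10 11 12 13 14 15 16 17 18 19 20 21 22 23 24
G :  0  0  0  0  0  0  1  1  1  1  1  1  2  2  2  0  0  0  0  0  0  1  1  1  1

1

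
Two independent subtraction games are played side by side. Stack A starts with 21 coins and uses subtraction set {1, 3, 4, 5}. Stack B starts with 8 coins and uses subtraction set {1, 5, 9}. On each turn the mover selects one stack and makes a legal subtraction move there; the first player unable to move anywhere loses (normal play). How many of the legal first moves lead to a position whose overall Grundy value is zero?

Stack A, S = {1, 3, 4, 5}:
n :  0  1  2  3  4  5  6  7  8  9 10 11 12 13 14 15 16 17 18 19 20 21
G :  0  1  0  1  2  3  2  3  0  1  0  1  2  3  2  3  0  1  0  1  2  3
G_A(21) = 3.
Stack B, S = {1, 5, 9}:
n : 0 1 2 3 4 5 6 7 8
G : 0 1 0 1 0 1 0 1 0
G_B(8) = 0.
Combined Grundy value = 3 ⊕ 0 = 3.
A winning move leaves total XOR = 0, i.e. changes one component's Grundy value g to g ⊕ X where X is the current total.
Stack A: need g' = 3⊕3 = 0. Options: 21−1→G=2, 21−3→G=0, 21−4→G=1, 21−5→G=0. Hits: 2.
Stack B: need g' = 0⊕3 = 3. Options: 8−1→G=1, 8−5→G=1. Hits: 0.

2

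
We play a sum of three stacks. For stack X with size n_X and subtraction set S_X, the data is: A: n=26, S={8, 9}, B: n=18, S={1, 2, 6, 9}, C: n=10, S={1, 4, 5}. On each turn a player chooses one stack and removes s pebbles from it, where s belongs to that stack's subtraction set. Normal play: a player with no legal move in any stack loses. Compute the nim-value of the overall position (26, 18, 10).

Stack A, S = {8, 9}:
G(0) = 0
G(1) = mex{} = 0
G(2) = mex{} = 0
G(3) = mex{} = 0
G(4) = mex{} = 0
G(5) = mex{} = 0
G(6) = mex{} = 0
G(7) = mex{} = 0
G(8) = mex{0} = 1
G(9) = mex{0,0} = 1
G(10) = mex{0,0} = 1
G(11) = mex{0,0} = 1
G(12) = mex{0,0} = 1
G(13) = mex{0,0} = 1
G(14) = mex{0,0} = 1
G(15) = mex{0,0} = 1
G(16) = mex{1,0} = 2
G(17) = mex{1,1} = 0
G(18) = mex{1,1} = 0
G(19) = mex{1,1} = 0
G(20) = mex{1,1} = 0
G(21) = mex{1,1} = 0
G(22) = mex{1,1} = 0
G(23) = mex{1,1} = 0
G(24) = mex{2,1} = 0
G(25) = mex{0,2} = 1
G(26) = mex{0,0} = 1
G_A(26) = 1.
Stack B, S = {1, 2, 6, 9}:
n :  0  1  2  3  4  5  6  7  8  9 10 11 12 13 14 15 16 17 18
G :  0  1  2  0  1  2  3  0  1  2  0  1  2  3  0  1  2  0  1
G_B(18) = 1.
Stack C, S = {1, 4, 5}:
n :  0  1  2  3  4  5  6  7  8  9 10
G :  0  1  0  1  2  3  2  3  0  1  0
G_C(10) = 0.
Combined Grundy value = 1 ⊕ 1 ⊕ 0 = 0.

0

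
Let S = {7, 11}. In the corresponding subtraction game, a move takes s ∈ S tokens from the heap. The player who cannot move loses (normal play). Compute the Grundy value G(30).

G(0) = 0
G(1) = mex{} = 0
G(2) = mex{} = 0
G(3) = mex{} = 0
G(4) = mex{} = 0
G(5) = mex{} = 0
G(6) = mex{} = 0
G(7) = mex{0} = 1
G(8) = mex{0} = 1
G(9) = mex{0} = 1
G(10) = mex{0} = 1
G(11) = mex{0,0} = 1
G(12) = mex{0,0} = 1
G(13) = mex{0,0} = 1
G(14) = mex{1,0} = 2
G(15) = mex{1,0} = 2
G(16) = mex{1,0} = 2
G(17) = mex{1,0} = 2
G(18) = mex{1,1} = 0
G(19) = mex{1,1} = 0
G(20) = mex{1,1} = 0
G(21) = mex{2,1} = 0
G(22) = mex{2,1} = 0
G(23) = mex{2,1} = 0
G(24) = mex{2,1} = 0
G(25) = mex{0,2} = 1
G(26) = mex{0,2} = 1
G(27) = mex{0,2} = 1
G(28) = mex{0,2} = 1
G(29) = mex{0,0} = 1
G(30) = mex{0,0} = 1

1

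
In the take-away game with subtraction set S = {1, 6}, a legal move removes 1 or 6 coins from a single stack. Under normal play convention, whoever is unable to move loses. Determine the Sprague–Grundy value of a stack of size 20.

2

n :  0  1  2  3  4  5  6  7  8  9 10 11 12 13 14 15 16 17 18 19 20
G :  0  1  0  1  0  1  2  0  1  0  1  0  1  2  0  1  0  1  0  1  2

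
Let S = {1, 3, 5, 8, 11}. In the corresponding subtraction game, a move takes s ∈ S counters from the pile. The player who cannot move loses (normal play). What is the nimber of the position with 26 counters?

2

n :  0  1  2  3  4  5  6  7  8  9 10 11 12 13 14 15 16 17 18 19 20 21 22 23 24 25 26
G :  0  1  0  1  0  1  0  1  2  3  2  3  2  3  2  3  0  1  0  1  0  1  0  1  2  3  2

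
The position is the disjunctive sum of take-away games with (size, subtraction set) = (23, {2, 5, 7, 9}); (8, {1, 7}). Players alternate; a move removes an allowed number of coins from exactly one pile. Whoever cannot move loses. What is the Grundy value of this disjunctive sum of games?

Pile A, S = {2, 5, 7, 9}:
n :  0  1  2  3  4  5  6  7  8  9 10 11 12 13 14 15 16 17 18 19 20 21 22 23
G :  0  0  1  1  0  2  1  3  2  2  3  3  0  4  1  0  0  1  1  2  2  3  3  2
G_A(23) = 2.
Pile B, S = {1, 7}:
G(0) = 0
G(1) = mex{0} = 1
G(2) = mex{1} = 0
G(3) = mex{0} = 1
G(4) = mex{1} = 0
G(5) = mex{0} = 1
G(6) = mex{1} = 0
G(7) = mex{0,0} = 1
G(8) = mex{1,1} = 0
G_B(8) = 0.
Combined Grundy value = 2 ⊕ 0 = 2.

2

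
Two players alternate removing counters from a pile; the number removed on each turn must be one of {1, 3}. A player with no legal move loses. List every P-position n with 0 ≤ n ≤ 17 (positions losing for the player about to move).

0, 2, 4, 6, 8, 10, 12, 14, 16

G(0) = 0
G(1) = mex{0} = 1
G(2) = mex{1} = 0
G(3) = mex{0,0} = 1
G(4) = mex{1,1} = 0
G(5) = mex{0,0} = 1
G(6) = mex{1,1} = 0
G(7) = mex{0,0} = 1
G(8) = mex{1,1} = 0
G(9) = mex{0,0} = 1
G(10) = mex{1,1} = 0
G(11) = mex{0,0} = 1
G(12) = mex{1,1} = 0
G(13) = mex{0,0} = 1
G(14) = mex{1,1} = 0
G(15) = mex{0,0} = 1
G(16) = mex{1,1} = 0
G(17) = mex{0,0} = 1
P-positions are exactly the n with G(n) = 0.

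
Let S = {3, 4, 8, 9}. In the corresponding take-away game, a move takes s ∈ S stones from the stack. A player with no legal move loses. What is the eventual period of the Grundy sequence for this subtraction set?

n :  0  1  2  3  4  5  6  7  8  9 10 11 12 13 14 15 16 17 18 19 20 21 22 23 24 25
G :  0  0  0  1  1  1  2  0  2  3  1  3  0  0  0  1  1  1  2  0  2  3  1  3  0  0
G(n+12) = G(n) holds for n = 0,…,8 (a full window of length max(S) = 9), so the sequence is purely periodic with period 12.

12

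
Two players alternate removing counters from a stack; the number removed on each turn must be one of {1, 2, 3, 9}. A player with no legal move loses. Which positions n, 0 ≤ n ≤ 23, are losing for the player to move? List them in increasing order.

0, 4, 8, 12, 16, 20

G(0) = 0
G(1) = mex{0} = 1
G(2) = mex{1,0} = 2
G(3) = mex{2,1,0} = 3
G(4) = mex{3,2,1} = 0
G(5) = mex{0,3,2} = 1
G(6) = mex{1,0,3} = 2
G(7) = mex{2,1,0} = 3
G(8) = mex{3,2,1} = 0
G(9) = mex{0,3,2,0} = 1
G(10) = mex{1,0,3,1} = 2
G(11) = mex{2,1,0,2} = 3
G(12) = mex{3,2,1,3} = 0
G(13) = mex{0,3,2,0} = 1
G(14) = mex{1,0,3,1} = 2
G(15) = mex{2,1,0,2} = 3
G(16) = mex{3,2,1,3} = 0
G(17) = mex{0,3,2,0} = 1
G(18) = mex{1,0,3,1} = 2
G(19) = mex{2,1,0,2} = 3
G(20) = mex{3,2,1,3} = 0
G(21) = mex{0,3,2,0} = 1
G(22) = mex{1,0,3,1} = 2
G(23) = mex{2,1,0,2} = 3
P-positions are exactly the n with G(n) = 0.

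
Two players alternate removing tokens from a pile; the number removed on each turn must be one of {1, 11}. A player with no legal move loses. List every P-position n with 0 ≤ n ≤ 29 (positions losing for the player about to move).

n :  0  1  2  3  4  5  6  7  8  9 10 11 12 13 14 15 16 17 18 19 20 21 22 23 24 25 26 27 28 29
G :  0  1  0  1  0  1  0  1  0  1  0  1  0  1  0  1  0  1  0  1  0  1  0  1  0  1  0  1  0  1
P-positions are exactly the n with G(n) = 0.

0, 2, 4, 6, 8, 10, 12, 14, 16, 18, 20, 22, 24, 26, 28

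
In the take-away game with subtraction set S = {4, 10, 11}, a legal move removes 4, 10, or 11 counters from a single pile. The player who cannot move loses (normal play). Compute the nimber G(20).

1

n :  0  1  2  3  4  5  6  7  8  9 10 11 12 13 14 15 16 17 18 19 20
G :  0  0  0  0  1  1  1  1  0  0  2  2  1  1  3  0  0  0  2  1  1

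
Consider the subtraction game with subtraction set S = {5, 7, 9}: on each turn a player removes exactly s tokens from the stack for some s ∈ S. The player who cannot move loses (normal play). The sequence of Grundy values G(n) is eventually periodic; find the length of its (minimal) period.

14

n :  0  1  2  3  4  5  6  7  8  9 10 11 12 13 14 15 16 17 18 19 20 21 22 23 24 25 26 27 28 29
G :  0  0  0  0  0  1  1  1  1  1  2  2  2  2  0  0  0  0  0  1  1  1  1  1  2  2  2  2  0  0
G(n+14) = G(n) holds for n = 0,…,8 (a full window of length max(S) = 9), so the sequence is purely periodic with period 14.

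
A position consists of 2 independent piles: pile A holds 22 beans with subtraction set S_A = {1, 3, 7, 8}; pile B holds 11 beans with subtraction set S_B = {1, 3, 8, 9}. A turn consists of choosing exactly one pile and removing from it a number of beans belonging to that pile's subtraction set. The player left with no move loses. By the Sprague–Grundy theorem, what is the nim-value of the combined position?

2

Pile A, S = {1, 3, 7, 8}:
n :  0  1  2  3  4  5  6  7  8  9 10 11 12 13 14 15 16 17 18 19 20 21 22
G :  0  1  0  1  0  1  0  1  2  3  2  3  2  3  2  0  1  0  1  0  1  0  1
G_A(22) = 1.
Pile B, S = {1, 3, 8, 9}:
n :  0  1  2  3  4  5  6  7  8  9 10 11
G :  0  1  0  1  0  1  0  1  2  3  2  3
G_B(11) = 3.
Combined Grundy value = 1 ⊕ 3 = 2.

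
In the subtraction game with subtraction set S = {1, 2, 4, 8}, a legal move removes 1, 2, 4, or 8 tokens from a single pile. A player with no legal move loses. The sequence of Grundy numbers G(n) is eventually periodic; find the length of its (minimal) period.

n :  0  1  2  3  4  5  6  7  8  9 10 11 12 13 14
G :  0  1  2  0  1  2  0  1  2  0  1  2  0  1  2
G(n+3) = G(n) holds for n = 0,…,7 (a full window of length max(S) = 8), so the sequence is purely periodic with period 3.

3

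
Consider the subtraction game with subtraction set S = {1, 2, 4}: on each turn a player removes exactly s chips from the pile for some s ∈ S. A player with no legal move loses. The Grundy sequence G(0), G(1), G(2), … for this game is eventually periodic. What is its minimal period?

3

G(0) = 0
G(1) = mex{0} = 1
G(2) = mex{1,0} = 2
G(3) = mex{2,1} = 0
G(4) = mex{0,2,0} = 1
G(5) = mex{1,0,1} = 2
G(6) = mex{2,1,2} = 0
G(7) = mex{0,2,0} = 1
G(8) = mex{1,0,1} = 2
G(9) = mex{2,1,2} = 0
G(10) = mex{0,2,0} = 1
G(11) = mex{1,0,1} = 2
G(12) = mex{2,1,2} = 0
G(13) = mex{0,2,0} = 1
G(14) = mex{1,0,1} = 2
G(n+3) = G(n) holds for n = 0,…,3 (a full window of length max(S) = 4), so the sequence is purely periodic with period 3.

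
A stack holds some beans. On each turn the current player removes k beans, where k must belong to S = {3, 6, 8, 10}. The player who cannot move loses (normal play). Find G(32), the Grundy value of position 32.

2

G(0) = 0
G(1) = mex{} = 0
G(2) = mex{} = 0
G(3) = mex{0} = 1
G(4) = mex{0} = 1
G(5) = mex{0} = 1
G(6) = mex{1,0} = 2
G(7) = mex{1,0} = 2
G(8) = mex{1,0,0} = 2
G(9) = mex{2,1,0} = 3
G(10) = mex{2,1,0,0} = 3
G(11) = mex{2,1,1,0} = 3
G(12) = mex{3,2,1,0} = 4
G(13) = mex{3,2,1,1} = 0
G(14) = mex{3,2,2,1} = 0
G(15) = mex{4,3,2,1} = 0
G(16) = mex{0,3,2,2} = 1
G(17) = mex{0,3,3,2} = 1
G(18) = mex{0,4,3,2} = 1
G(19) = mex{1,0,3,3} = 2
G(20) = mex{1,0,4,3} = 2
G(21) = mex{1,0,0,3} = 2
G(22) = mex{2,1,0,4} = 3
G(23) = mex{2,1,0,0} = 3
G(24) = mex{2,1,1,0} = 3
G(25) = mex{3,2,1,0} = 4
G(26) = mex{3,2,1,1} = 0
G(27) = mex{3,2,2,1} = 0
G(28) = mex{4,3,2,1} = 0
G(29) = mex{0,3,2,2} = 1
G(30) = mex{0,3,3,2} = 1
G(31) = mex{0,4,3,2} = 1
G(32) = mex{1,0,3,3} = 2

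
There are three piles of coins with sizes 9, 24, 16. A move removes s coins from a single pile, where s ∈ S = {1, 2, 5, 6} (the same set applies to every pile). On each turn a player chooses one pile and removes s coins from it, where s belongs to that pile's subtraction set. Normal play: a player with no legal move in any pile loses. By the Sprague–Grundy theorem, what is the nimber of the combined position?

0

All piles use S = {1, 2, 5, 6}:
G(0) = 0
G(1) = mex{0} = 1
G(2) = mex{1,0} = 2
G(3) = mex{2,1} = 0
G(4) = mex{0,2} = 1
G(5) = mex{1,0,0} = 2
G(6) = mex{2,1,1,0} = 3
G(7) = mex{3,2,2,1} = 0
G(8) = mex{0,3,0,2} = 1
G(9) = mex{1,0,1,0} = 2
G(10) = mex{2,1,2,1} = 0
G(11) = mex{0,2,3,2} = 1
G(12) = mex{1,0,0,3} = 2
G(13) = mex{2,1,1,0} = 3
G(14) = mex{3,2,2,1} = 0
G(15) = mex{0,3,0,2} = 1
G(16) = mex{1,0,1,0} = 2
G(17) = mex{2,1,2,1} = 0
G(18) = mex{0,2,3,2} = 1
G(19) = mex{1,0,0,3} = 2
G(20) = mex{2,1,1,0} = 3
G(21) = mex{3,2,2,1} = 0
G(22) = mex{0,3,0,2} = 1
G(23) = mex{1,0,1,0} = 2
G(24) = mex{2,1,2,1} = 0
Pile A: G(9) = 2.
Pile B: G(24) = 0.
Pile C: G(16) = 2.
Combined Grundy value = 2 ⊕ 0 ⊕ 2 = 0.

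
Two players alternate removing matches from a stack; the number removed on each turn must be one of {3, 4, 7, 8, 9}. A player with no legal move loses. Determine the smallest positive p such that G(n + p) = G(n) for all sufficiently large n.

G(0) = 0
G(1) = mex{} = 0
G(2) = mex{} = 0
G(3) = mex{0} = 1
G(4) = mex{0,0} = 1
G(5) = mex{0,0} = 1
G(6) = mex{1,0} = 2
G(7) = mex{1,1,0} = 2
G(8) = mex{1,1,0,0} = 2
G(9) = mex{2,1,0,0,0} = 3
G(10) = mex{2,2,1,0,0} = 3
G(11) = mex{2,2,1,1,0} = 3
G(12) = mex{3,2,1,1,1} = 0
G(13) = mex{3,3,2,1,1} = 0
G(14) = mex{3,3,2,2,1} = 0
G(15) = mex{0,3,2,2,2} = 1
G(16) = mex{0,0,3,2,2} = 1
G(17) = mex{0,0,3,3,2} = 1
G(18) = mex{1,0,3,3,3} = 2
G(19) = mex{1,1,0,3,3} = 2
G(20) = mex{1,1,0,0,3} = 2
G(21) = mex{2,1,0,0,0} = 3
G(22) = mex{2,2,1,0,0} = 3
G(23) = mex{2,2,1,1,0} = 3
G(24) = mex{3,2,1,1,1} = 0
G(25) = mex{3,3,2,1,1} = 0
G(n+12) = G(n) holds for n = 0,…,8 (a full window of length max(S) = 9), so the sequence is purely periodic with period 12.

12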